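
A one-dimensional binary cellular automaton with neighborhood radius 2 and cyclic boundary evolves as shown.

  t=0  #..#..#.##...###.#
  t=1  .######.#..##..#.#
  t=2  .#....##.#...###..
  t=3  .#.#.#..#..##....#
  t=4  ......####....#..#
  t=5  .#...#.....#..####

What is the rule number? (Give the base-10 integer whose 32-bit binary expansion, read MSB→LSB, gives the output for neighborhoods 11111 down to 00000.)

650576440

  nb #####: next=.  (t=1,i=3, bit31=0)
  nb ####.: next=.  (t=1,i=5, bit30=0)
  nb ###.#: next=#  (t=0,i=15, bit29=1)
  nb ###..: next=.  (t=2,i=15, bit28=0)
  nb ##.##: next=.  (t=0,i=16, bit27=0)
  nb ##.#.: next=#  (t=1,i=7, bit26=1)
  nb ##..#: next=#  (t=0,i=1, bit25=1)
  nb ##...: next=.  (t=0,i=10, bit24=0)
  nb #.###: next=#  (t=1,i=1, bit23=1)
  nb #.##.: next=#  (t=0,i=8, bit22=1)
  nb #.#.#: next=.  (t=1,i=17, bit21=0)
  nb #.#..: next=.  (t=1,i=8, bit20=0)
  nb #..##: next=.  (t=1,i=10, bit19=0)
  nb #..#.: next=#  (t=0,i=2, bit18=1)
  nb #...#: next=#  (t=0,i=11, bit17=1)
  nb #....: next=#  (t=2,i=3, bit16=1)
  nb .####: next=.  (t=1,i=2, bit15=0)
  nb .###.: next=.  (t=0,i=14, bit14=0)
  nb .##.#: next=.  (t=2,i=7, bit13=0)
  nb .##..: next=.  (t=0,i=0, bit12=0)
  nb .#.##: next=.  (t=0,i=7, bit11=0)
  nb .#.#.: next=.  (t=1,i=16, bit10=0)
  nb .#..#: next=#  (t=0,i=4, bit9=1)
  nb .#...: next=.  (t=2,i=2, bit8=0)
  nb ..###: next=.  (t=0,i=13, bit7=0)
  nb ..##.: next=.  (t=1,i=11, bit6=0)
  nb ..#.#: next=#  (t=0,i=6, bit5=1)
  nb ..#..: next=#  (t=0,i=3, bit4=1)
  nb ...##: next=#  (t=0,i=12, bit3=1)
  nb ...#.: next=.  (t=2,i=0, bit2=0)
  nb ....#: next=.  (t=2,i=4, bit1=0)
  nb .....: next=.  (t=4,i=2, bit0=0)
  bits 00100110110001110000001000111000 = 650576440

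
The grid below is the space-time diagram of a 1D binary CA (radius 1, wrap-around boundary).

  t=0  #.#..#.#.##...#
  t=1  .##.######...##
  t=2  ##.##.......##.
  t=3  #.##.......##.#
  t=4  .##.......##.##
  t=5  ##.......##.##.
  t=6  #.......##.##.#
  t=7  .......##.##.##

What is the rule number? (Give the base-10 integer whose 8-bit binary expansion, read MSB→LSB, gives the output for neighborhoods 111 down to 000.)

  [7] ### => .  t=1,i=5
  [6] ##. => .  t=0,i=0
  [5] #.# => #  t=0,i=1
  [4] #.. => .  t=0,i=3
  [3] .## => #  t=0,i=9
  [2] .#. => #  t=0,i=2
  [1] ..# => #  t=0,i=4
  [0] ... => .  t=0,i=12
  bits 00101110 = 46

46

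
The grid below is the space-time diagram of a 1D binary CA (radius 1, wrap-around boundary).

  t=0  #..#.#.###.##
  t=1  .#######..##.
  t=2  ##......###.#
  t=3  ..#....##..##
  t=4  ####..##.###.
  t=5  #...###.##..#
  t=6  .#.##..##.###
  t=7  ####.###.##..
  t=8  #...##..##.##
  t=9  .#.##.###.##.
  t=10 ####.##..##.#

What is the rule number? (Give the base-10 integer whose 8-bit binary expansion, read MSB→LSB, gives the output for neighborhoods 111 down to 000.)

  ###|.  b7=0 t=0,i=8
  ##.|.  b6=0 t=0,i=0
  #.#|#  b5=1 t=0,i=4
  #..|#  b4=1 t=0,i=1
  .##|#  b3=1 t=0,i=7
  .#.|#  b2=1 t=0,i=3
  ..#|#  b1=1 t=0,i=2
  ...|.  b0=0 t=2,i=3
  bits 00111110 = 62

62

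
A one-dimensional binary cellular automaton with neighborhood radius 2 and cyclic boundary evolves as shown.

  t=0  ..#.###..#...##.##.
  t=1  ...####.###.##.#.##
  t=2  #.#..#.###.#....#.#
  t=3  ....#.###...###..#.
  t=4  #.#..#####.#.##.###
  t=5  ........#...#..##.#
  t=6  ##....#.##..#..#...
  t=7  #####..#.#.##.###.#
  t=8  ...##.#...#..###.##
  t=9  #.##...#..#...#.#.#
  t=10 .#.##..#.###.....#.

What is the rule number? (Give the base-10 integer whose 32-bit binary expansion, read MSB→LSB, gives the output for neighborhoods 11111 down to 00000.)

  ##### -> .   bit 31 = 0  t=4,i=7
  ####. -> #   bit 30 = 1  t=1,i=5
  ###.# -> .   bit 29 = 0  t=1,i=6
  ###.. -> #   bit 28 = 1  t=0,i=6
  ##.## -> #   bit 27 = 1  t=0,i=15
  ##.#. -> .   bit 26 = 0  t=1,i=14
  ##..# -> .   bit 25 = 0  t=0,i=7
  ##... -> #   bit 24 = 1  t=0,i=18
  #.### -> #   bit 23 = 1  t=0,i=4
  #.##. -> .   bit 22 = 0  t=0,i=16
  #.#.# -> .   bit 21 = 0  t=1,i=15
  #.#.. -> .   bit 20 = 0  t=2,i=2
  #..## -> .   bit 19 = 0  t=4,i=4
  #..#. -> #   bit 18 = 1  t=0,i=8
  #...# -> .   bit 17 = 0  t=0,i=0
  #.... -> #   bit 16 = 1  t=2,i=13
  .#### -> .   bit 15 = 0  t=1,i=4
  .###. -> #   bit 14 = 1  t=0,i=5
  .##.# -> .   bit 13 = 0  t=0,i=14
  .##.. -> #   bit 12 = 1  t=0,i=17
  .#.## -> #   bit 11 = 1  t=0,i=3
  .#.#. -> .   bit 10 = 0  t=7,i=8
  .#..# -> .   bit 9 = 0  t=2,i=3
  .#... -> #   bit 8 = 1  t=0,i=10
  ..### -> .   bit 7 = 0  t=1,i=3
  ..##. -> #   bit 6 = 1  t=0,i=13
  ..#.# -> .   bit 5 = 0  t=0,i=2
  ..#.. -> #   bit 4 = 1  t=0,i=9
  ...## -> #   bit 3 = 1  t=0,i=12
  ...#. -> .   bit 2 = 0  t=0,i=1
  ....# -> #   bit 1 = 1  t=2,i=14
  ..... -> .   bit 0 = 0  t=3,i=1
  bits 01011001100001010101100101011010 = 1501911386

1501911386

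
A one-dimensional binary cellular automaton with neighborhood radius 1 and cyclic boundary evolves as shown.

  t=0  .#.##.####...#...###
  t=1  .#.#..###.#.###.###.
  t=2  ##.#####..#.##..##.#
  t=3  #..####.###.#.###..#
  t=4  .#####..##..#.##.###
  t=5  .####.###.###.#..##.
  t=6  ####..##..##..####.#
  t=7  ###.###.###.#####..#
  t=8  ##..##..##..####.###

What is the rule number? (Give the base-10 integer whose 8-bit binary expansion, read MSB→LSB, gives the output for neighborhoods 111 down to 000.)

  ### -> #   bit 7 = 1  t=0,i=7
  ##. -> .   bit 6 = 0  t=0,i=4
  #.# -> .   bit 5 = 0  t=0,i=0
  #.. -> #   bit 4 = 1  t=0,i=10
  .## -> #   bit 3 = 1  t=0,i=3
  .#. -> #   bit 2 = 1  t=0,i=1
  ..# -> #   bit 1 = 1  t=0,i=12
  ... -> .   bit 0 = 0  t=0,i=11
  bits 10011110 = 158

158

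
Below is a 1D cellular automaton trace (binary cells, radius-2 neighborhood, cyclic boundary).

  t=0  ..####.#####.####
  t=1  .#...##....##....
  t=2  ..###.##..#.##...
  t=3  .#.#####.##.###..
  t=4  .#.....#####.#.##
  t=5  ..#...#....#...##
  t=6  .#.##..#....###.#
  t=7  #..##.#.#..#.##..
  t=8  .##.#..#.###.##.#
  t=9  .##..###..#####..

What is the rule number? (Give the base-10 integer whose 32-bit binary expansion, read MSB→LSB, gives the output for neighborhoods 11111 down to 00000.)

  nb #####: next=.  (t=0,i=9, bit31=0)
  nb ####.: next=.  (t=0,i=4, bit30=0)
  nb ###.#: next=#  (t=0,i=5, bit29=1)
  nb ###..: next=.  (t=0,i=16, bit28=0)
  nb ##.##: next=#  (t=0,i=6, bit27=1)
  nb ##.#.: next=.  (t=4,i=0, bit26=0)
  nb ##..#: next=.  (t=0,i=0, bit25=0)
  nb ##...: next=#  (t=1,i=7, bit24=1)
  nb #.###: next=.  (t=0,i=7, bit23=0)
  nb #.##.: next=#  (t=2,i=6, bit22=1)
  nb #.#.#: next=.  (t=4,i=13, bit21=0)
  nb #.#..: next=.  (t=4,i=1, bit20=0)
  nb #..##: next=#  (t=0,i=1, bit19=1)
  nb #..#.: next=#  (t=2,i=9, bit18=1)
  nb #...#: next=#  (t=1,i=3, bit17=1)
  nb #....: next=.  (t=1,i=8, bit16=0)
  nb .####: next=.  (t=0,i=3, bit15=0)
  nb .###.: next=#  (t=2,i=3, bit14=1)
  nb .##.#: next=#  (t=3,i=10, bit13=1)
  nb .##..: next=#  (t=1,i=6, bit12=1)
  nb .#.##: next=.  (t=2,i=11, bit11=0)
  nb .#.#.: next=#  (t=6,i=0, bit10=1)
  nb .#..#: next=#  (t=7,i=1, bit9=1)
  nb .#...: next=#  (t=1,i=2, bit8=1)
  nb ..###: next=.  (t=0,i=2, bit7=0)
  nb ..##.: next=.  (t=1,i=5, bit6=0)
  nb ..#.#: next=#  (t=2,i=10, bit5=1)
  nb ..#..: next=.  (t=1,i=1, bit4=0)
  nb ...##: next=#  (t=1,i=4, bit3=1)
  nb ...#.: next=.  (t=1,i=0, bit2=0)
  nb ....#: next=.  (t=1,i=9, bit1=0)
  nb .....: next=.  (t=1,i=15, bit0=0)
  bits 00101001010011100111011100101000 = 693008168

693008168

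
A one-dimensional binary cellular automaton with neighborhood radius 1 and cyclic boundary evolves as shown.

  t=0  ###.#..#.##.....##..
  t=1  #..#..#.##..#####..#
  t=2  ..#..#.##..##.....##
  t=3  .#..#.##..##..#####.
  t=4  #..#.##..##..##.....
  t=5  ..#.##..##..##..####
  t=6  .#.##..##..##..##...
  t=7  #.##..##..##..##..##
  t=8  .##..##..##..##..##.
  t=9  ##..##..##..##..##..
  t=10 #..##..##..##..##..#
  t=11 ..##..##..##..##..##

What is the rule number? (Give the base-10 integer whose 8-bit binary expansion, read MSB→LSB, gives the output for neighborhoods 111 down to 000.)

  [7] ### => .  t=0,i=1
  [6] ##. => .  t=0,i=2
  [5] #.# => #  t=0,i=3
  [4] #.. => .  t=0,i=5
  [3] .## => #  t=0,i=0
  [2] .#. => .  t=0,i=4
  [1] ..# => #  t=0,i=6
  [0] ... => #  t=0,i=12
  bits 00101011 = 43

43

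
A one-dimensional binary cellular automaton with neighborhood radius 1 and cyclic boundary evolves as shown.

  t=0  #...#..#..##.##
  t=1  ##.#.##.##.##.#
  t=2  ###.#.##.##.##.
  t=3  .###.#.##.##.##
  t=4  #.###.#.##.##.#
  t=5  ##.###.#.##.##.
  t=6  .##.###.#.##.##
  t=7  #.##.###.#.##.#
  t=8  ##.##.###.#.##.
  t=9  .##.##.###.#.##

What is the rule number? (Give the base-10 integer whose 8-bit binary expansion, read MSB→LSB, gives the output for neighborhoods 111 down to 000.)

242

  [7] ### => #  t=0,i=14
  [6] ##. => #  t=0,i=0
  [5] #.# => #  t=0,i=12
  [4] #.. => #  t=0,i=1
  [3] .## => .  t=0,i=10
  [2] .#. => .  t=0,i=4
  [1] ..# => #  t=0,i=3
  [0] ... => .  t=0,i=2
  bits 11110010 = 242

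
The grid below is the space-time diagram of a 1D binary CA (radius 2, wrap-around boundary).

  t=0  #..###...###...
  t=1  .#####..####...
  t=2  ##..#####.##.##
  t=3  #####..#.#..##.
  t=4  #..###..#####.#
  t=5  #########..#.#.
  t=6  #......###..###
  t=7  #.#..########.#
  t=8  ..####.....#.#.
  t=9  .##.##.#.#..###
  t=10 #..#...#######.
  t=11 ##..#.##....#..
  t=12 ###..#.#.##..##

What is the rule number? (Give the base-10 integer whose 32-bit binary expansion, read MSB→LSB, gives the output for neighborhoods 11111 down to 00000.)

  #####|.  b31=0 t=1,i=3
  ####.|#  b30=1 t=1,i=4
  ###.#|.  b29=0 t=2,i=8
  ###..|#  b28=1 t=0,i=5
  ##.##|#  b27=1 t=2,i=9
  ##.#.|.  b26=0 t=7,i=1
  ##..#|#  b25=1 t=1,i=6
  ##...|.  b24=0 t=0,i=6
  #.###|#  b23=1 t=2,i=13
  #.##.|.  b22=0 t=2,i=10
  #.#.#|#  b21=1 t=5,i=13
  #.#..|#  b20=1 t=3,i=9
  #..##|#  b19=1 t=0,i=2
  #..#.|.  b18=0 t=3,i=6
  #...#|.  b17=0 t=0,i=7
  #....|#  b16=1 t=1,i=13
  .####|.  b15=0 t=1,i=2
  .###.|#  b14=1 t=0,i=4
  .##.#|.  b13=0 t=2,i=11
  .##..|#  b12=1 t=4,i=0
  .#.##|#  b11=1 t=5,i=14
  .#.#.|#  b10=1 t=3,i=8
  .#..#|#  b9=1 t=0,i=1
  .#...|#  b8=1 t=8,i=14
  ..###|#  b7=1 t=0,i=3
  ..##.|#  b6=1 t=3,i=12
  ..#.#|.  b5=0 t=3,i=7
  ..#..|.  b4=0 t=0,i=0
  ...##|#  b3=1 t=0,i=8
  ...#.|.  b2=0 t=0,i=14
  ....#|#  b1=1 t=1,i=14
  .....|.  b0=0 t=6,i=3
  bits 01011010101110010101111111001010 = 1522098122

1522098122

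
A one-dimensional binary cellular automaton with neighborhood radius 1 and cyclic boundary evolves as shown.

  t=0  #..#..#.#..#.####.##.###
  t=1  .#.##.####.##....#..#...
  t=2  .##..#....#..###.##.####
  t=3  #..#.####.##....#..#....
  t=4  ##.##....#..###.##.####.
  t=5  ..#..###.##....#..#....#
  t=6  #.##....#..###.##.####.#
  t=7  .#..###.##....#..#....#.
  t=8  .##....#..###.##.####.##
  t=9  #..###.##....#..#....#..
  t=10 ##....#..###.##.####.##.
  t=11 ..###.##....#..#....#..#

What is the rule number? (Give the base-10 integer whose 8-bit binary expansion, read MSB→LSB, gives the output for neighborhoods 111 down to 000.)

53

  nb ###: next=.  (t=0,i=14, bit7=0)
  nb ##.: next=.  (t=0,i=0, bit6=0)
  nb #.#: next=#  (t=0,i=7, bit5=1)
  nb #..: next=#  (t=0,i=1, bit4=1)
  nb .##: next=.  (t=0,i=13, bit3=0)
  nb .#.: next=#  (t=0,i=3, bit2=1)
  nb ..#: next=.  (t=0,i=2, bit1=0)
  nb ...: next=#  (t=1,i=14, bit0=1)
  bits 00110101 = 53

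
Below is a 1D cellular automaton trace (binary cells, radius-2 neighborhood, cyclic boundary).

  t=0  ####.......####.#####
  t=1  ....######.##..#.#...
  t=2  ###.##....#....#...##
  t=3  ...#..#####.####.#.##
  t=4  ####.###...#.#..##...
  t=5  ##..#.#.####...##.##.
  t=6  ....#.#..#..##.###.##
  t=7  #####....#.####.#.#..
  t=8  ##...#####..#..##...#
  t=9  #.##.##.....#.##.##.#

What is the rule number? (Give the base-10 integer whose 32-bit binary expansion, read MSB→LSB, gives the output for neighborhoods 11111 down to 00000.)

  [31] ##### => .  t=0,i=0
  [30] ####. => .  t=0,i=2
  [29] ###.# => .  t=0,i=14
  [28] ###.. => .  t=0,i=3
  [27] ##.## => #  t=0,i=15
  [26] ##.#. => #  t=3,i=16
  [25] ##..# => .  t=1,i=13
  [24] ##... => #  t=0,i=4
  [23] #.### => .  t=0,i=16
  [22] #.##. => .  t=1,i=11
  [21] #.#.# => #  t=3,i=17
  [20] #.#.. => .  t=1,i=17
  [19] #..## => #  t=3,i=5
  [18] #..#. => .  t=1,i=14
  [17] #...# => #  t=2,i=17
  [16] #.... => #  t=0,i=5
  [15] .#### => #  t=0,i=12
  [14] .###. => #  t=4,i=6
  [13] .##.# => #  t=5,i=16
  [12] .##.. => .  t=1,i=12
  [11] .#.## => .  t=3,i=18
  [10] .#.#. => .  t=1,i=16
  [9] .#..# => .  t=3,i=4
  [8] .#... => .  t=1,i=18
  [7] ..### => #  t=0,i=11
  [6] ..##. => #  t=4,i=16
  [5] ..#.# => #  t=1,i=15
  [4] ..#.. => #  t=2,i=10
  [3] ...## => .  t=0,i=10
  [2] ...#. => #  t=2,i=9
  [1] ....# => #  t=0,i=9
  [0] ..... => #  t=0,i=6
  bits 00001101001010111110000011110111 = 220979447

220979447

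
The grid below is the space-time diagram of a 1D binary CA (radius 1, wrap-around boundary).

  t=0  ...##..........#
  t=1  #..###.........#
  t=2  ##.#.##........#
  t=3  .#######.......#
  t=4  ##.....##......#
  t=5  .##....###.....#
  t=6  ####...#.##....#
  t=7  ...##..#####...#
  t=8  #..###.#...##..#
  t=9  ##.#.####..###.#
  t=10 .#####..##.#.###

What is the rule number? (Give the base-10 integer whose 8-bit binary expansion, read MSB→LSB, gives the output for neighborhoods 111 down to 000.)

124

  ### -> .   bit 7 = 0  t=1,i=4
  ##. -> #   bit 6 = 1  t=0,i=4
  #.# -> #   bit 5 = 1  t=2,i=2
  #.. -> #   bit 4 = 1  t=0,i=0
  .## -> #   bit 3 = 1  t=0,i=3
  .#. -> #   bit 2 = 1  t=0,i=15
  ..# -> .   bit 1 = 0  t=0,i=2
  ... -> .   bit 0 = 0  t=0,i=1
  bits 01111100 = 124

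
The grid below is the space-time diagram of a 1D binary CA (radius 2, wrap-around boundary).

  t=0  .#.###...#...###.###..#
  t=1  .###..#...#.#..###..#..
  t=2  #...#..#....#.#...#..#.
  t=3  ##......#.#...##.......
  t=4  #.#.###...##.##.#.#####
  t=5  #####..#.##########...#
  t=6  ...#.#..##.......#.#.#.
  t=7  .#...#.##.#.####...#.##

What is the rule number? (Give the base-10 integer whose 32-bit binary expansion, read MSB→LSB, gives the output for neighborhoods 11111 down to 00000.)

1878534475

  #####|.  b31=0 t=4,i=20
  ####.|#  b30=1 t=4,i=22
  ###.#|#  b29=1 t=0,i=15
  ###..|.  b28=0 t=0,i=5
  ##.##|#  b27=1 t=0,i=16
  ##.#.|#  b26=1 t=4,i=1
  ##..#|#  b25=1 t=0,i=20
  ##...|#  b24=1 t=0,i=6
  #.###|#  b23=1 t=0,i=3
  #.##.|#  b22=1 t=4,i=13
  #.#.#|#  b21=1 t=0,i=1
  #.#..|#  b20=1 t=1,i=12
  #..##|#  b19=1 t=1,i=14
  #..#.|.  b18=0 t=0,i=21
  #...#|.  b17=0 t=0,i=7
  #....|.  b16=0 t=2,i=9
  .####|.  b15=0 t=4,i=19
  .###.|.  b14=0 t=0,i=4
  .##.#|#  b13=1 t=4,i=11
  .##..|.  b12=0 t=3,i=1
  .#.##|#  b11=1 t=0,i=2
  .#.#.|.  b10=0 t=0,i=0
  .#..#|.  b9=0 t=1,i=13
  .#...|#  b8=1 t=0,i=10
  ..###|.  b7=0 t=0,i=13
  ..##.|#  b6=1 t=3,i=0
  ..#.#|.  b5=0 t=0,i=22
  ..#..|.  b4=0 t=0,i=9
  ...##|#  b3=1 t=0,i=12
  ...#.|.  b2=0 t=0,i=8
  ....#|#  b1=1 t=2,i=10
  .....|#  b0=1 t=3,i=4
  bits 01101111111110000010100101001011 = 1878534475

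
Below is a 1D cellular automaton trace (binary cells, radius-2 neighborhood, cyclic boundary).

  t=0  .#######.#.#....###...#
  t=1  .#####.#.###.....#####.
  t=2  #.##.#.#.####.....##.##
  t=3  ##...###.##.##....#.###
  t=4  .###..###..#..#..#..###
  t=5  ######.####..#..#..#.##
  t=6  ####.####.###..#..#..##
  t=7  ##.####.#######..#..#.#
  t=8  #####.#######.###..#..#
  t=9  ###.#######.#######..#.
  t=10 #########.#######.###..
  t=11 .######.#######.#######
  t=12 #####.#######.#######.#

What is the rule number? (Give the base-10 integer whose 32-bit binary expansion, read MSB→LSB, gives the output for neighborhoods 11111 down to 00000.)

3149841476

  [31] ##### => #  t=0,i=3
  [30] ####. => .  t=0,i=6
  [29] ###.# => #  t=0,i=7
  [28] ###.. => #  t=0,i=18
  [27] ##.## => #  t=2,i=1
  [26] ##.#. => .  t=0,i=8
  [25] ##..# => #  t=1,i=22
  [24] ##... => #  t=0,i=19
  [23] #.### => #  t=0,i=1
  [22] #.##. => .  t=2,i=2
  [21] #.#.# => #  t=0,i=9
  [20] #.#.. => #  t=0,i=11
  [19] #..## => #  t=1,i=0
  [18] #..#. => #  t=4,i=10
  [17] #...# => #  t=0,i=20
  [16] #.... => .  t=0,i=13
  [15] .#### => #  t=0,i=2
  [14] .###. => #  t=0,i=17
  [13] .##.# => .  t=2,i=3
  [12] .##.. => .  t=3,i=13
  [11] .#.## => .  t=0,i=0
  [10] .#.#. => #  t=0,i=10
  [9] .#..# => .  t=4,i=12
  [8] .#... => .  t=0,i=12
  [7] ..### => .  t=0,i=16
  [6] ..##. => #  t=2,i=18
  [5] ..#.# => .  t=0,i=22
  [4] ..#.. => .  t=4,i=11
  [3] ...## => .  t=0,i=15
  [2] ...#. => #  t=0,i=21
  [1] ....# => .  t=0,i=14
  [0] ..... => .  t=1,i=14
  bits 10111011101111101100010001000100 = 3149841476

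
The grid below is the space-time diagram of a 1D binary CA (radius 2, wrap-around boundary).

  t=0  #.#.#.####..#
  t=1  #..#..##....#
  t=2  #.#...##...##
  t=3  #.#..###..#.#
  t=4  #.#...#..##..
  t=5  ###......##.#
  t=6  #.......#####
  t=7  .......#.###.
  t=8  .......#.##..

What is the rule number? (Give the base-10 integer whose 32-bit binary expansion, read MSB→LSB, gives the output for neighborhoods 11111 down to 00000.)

  ##### -> #   bit 31 = 1  t=6,i=10
  ####. -> .   bit 30 = 0  t=0,i=8
  ###.# -> #   bit 29 = 1  t=2,i=0
  ###.. -> .   bit 28 = 0  t=0,i=9
  ##.## -> #   bit 27 = 1  t=5,i=11
  ##.#. -> .   bit 26 = 0  t=0,i=1
  ##..# -> .   bit 25 = 0  t=0,i=10
  ##... -> .   bit 24 = 0  t=1,i=8
  #.### -> #   bit 23 = 1  t=0,i=6
  #.##. -> .   bit 22 = 0  t=3,i=12
  #.#.# -> .   bit 21 = 0  t=0,i=2
  #.#.. -> #   bit 20 = 1  t=2,i=2
  #..## -> .   bit 19 = 0  t=0,i=11
  #..#. -> #   bit 18 = 1  t=1,i=2
  #...# -> .   bit 17 = 0  t=2,i=4
  #.... -> .   bit 16 = 0  t=1,i=9
  .#### -> #   bit 15 = 1  t=0,i=7
  .###. -> #   bit 14 = 1  t=2,i=12
  .##.# -> #   bit 13 = 1  t=0,i=0
  .##.. -> #   bit 12 = 1  t=1,i=0
  .#.## -> .   bit 11 = 0  t=0,i=5
  .#.#. -> #   bit 10 = 1  t=0,i=3
  .#..# -> .   bit 9 = 0  t=1,i=4
  .#... -> .   bit 8 = 0  t=2,i=3
  ..### -> .   bit 7 = 0  t=2,i=11
  ..##. -> #   bit 6 = 1  t=0,i=12
  ..#.# -> #   bit 5 = 1  t=3,i=10
  ..#.. -> .   bit 4 = 0  t=1,i=3
  ...## -> #   bit 3 = 1  t=1,i=11
  ...#. -> .   bit 2 = 0  t=4,i=5
  ....# -> .   bit 1 = 0  t=1,i=10
  ..... -> .   bit 0 = 0  t=5,i=5
  bits 10101000100101001111010001101000 = 2828334184

2828334184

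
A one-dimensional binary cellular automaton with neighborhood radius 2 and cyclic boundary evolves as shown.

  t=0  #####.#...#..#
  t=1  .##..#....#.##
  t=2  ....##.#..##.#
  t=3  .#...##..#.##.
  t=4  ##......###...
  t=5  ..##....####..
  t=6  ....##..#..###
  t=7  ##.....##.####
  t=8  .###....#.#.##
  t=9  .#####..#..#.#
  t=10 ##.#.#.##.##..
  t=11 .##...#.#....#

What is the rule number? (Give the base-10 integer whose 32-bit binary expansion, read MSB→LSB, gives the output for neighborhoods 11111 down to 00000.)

2509072560

  #####|#  b31=1 t=0,i=1
  ####.|.  b30=0 t=0,i=3
  ###.#|.  b29=0 t=0,i=4
  ###..|#  b28=1 t=4,i=10
  ##.##|.  b27=0 t=1,i=0
  ##.#.|#  b26=1 t=0,i=5
  ##..#|.  b25=0 t=1,i=3
  ##...|#  b24=1 t=4,i=2
  #.###|#  b23=1 t=7,i=10
  #.##.|.  b22=0 t=1,i=1
  #.#.#|.  b21=0 t=8,i=10
  #.#..|.  b20=0 t=0,i=6
  #..##|#  b19=1 t=0,i=12
  #..#.|#  b18=1 t=1,i=4
  #...#|.  b17=0 t=0,i=8
  #....|#  b16=1 t=1,i=7
  .####|.  b15=0 t=0,i=0
  .###.|#  b14=1 t=4,i=9
  .##.#|#  b13=1 t=1,i=13
  .##..|.  b12=0 t=1,i=2
  .#.##|#  b11=1 t=1,i=11
  .#.#.|.  b10=0 t=8,i=9
  .#..#|.  b9=0 t=0,i=11
  .#...|.  b8=0 t=0,i=7
  ..###|#  b7=1 t=0,i=13
  ..##.|.  b6=0 t=2,i=4
  ..#.#|#  b5=1 t=1,i=10
  ..#..|#  b4=1 t=0,i=10
  ...##|.  b3=0 t=2,i=3
  ...#.|.  b2=0 t=0,i=9
  ....#|.  b1=0 t=1,i=8
  .....|.  b0=0 t=4,i=4
  bits 10010101100011010110100010110000 = 2509072560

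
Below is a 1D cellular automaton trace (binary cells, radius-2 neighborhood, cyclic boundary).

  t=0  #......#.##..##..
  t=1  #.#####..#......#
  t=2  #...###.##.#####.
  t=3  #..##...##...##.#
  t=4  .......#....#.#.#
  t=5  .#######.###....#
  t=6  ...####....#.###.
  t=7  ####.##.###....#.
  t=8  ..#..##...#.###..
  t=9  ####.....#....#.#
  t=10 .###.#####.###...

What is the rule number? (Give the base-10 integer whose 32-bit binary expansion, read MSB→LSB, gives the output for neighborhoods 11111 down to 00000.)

  ##### -> #   bit 31 = 1  t=1,i=4
  ####. -> #   bit 30 = 1  t=1,i=5
  ###.# -> .   bit 29 = 0  t=2,i=6
  ###.. -> #   bit 28 = 1  t=1,i=6
  ##.## -> .   bit 27 = 0  t=1,i=1
  ##.#. -> #   bit 26 = 1  t=2,i=16
  ##..# -> .   bit 25 = 0  t=0,i=11
  ##... -> .   bit 24 = 0  t=3,i=5
  #.### -> .   bit 23 = 0  t=1,i=2
  #.##. -> #   bit 22 = 1  t=0,i=9
  #.#.# -> .   bit 21 = 0  t=4,i=14
  #.#.. -> #   bit 20 = 1  t=2,i=0
  #..## -> .   bit 19 = 0  t=0,i=12
  #..#. -> #   bit 18 = 1  t=0,i=16
  #...# -> .   bit 17 = 0  t=2,i=2
  #.... -> #   bit 16 = 1  t=0,i=2
  .#### -> .   bit 15 = 0  t=1,i=3
  .###. -> .   bit 14 = 0  t=2,i=5
  .##.# -> #   bit 13 = 1  t=1,i=0
  .##.. -> .   bit 12 = 0  t=0,i=10
  .#.## -> .   bit 11 = 0  t=0,i=8
  .#.#. -> .   bit 10 = 0  t=4,i=13
  .#..# -> #   bit 9 = 1  t=8,i=3
  .#... -> .   bit 8 = 0  t=0,i=1
  ..### -> #   bit 7 = 1  t=2,i=4
  ..##. -> .   bit 6 = 0  t=0,i=13
  ..#.# -> .   bit 5 = 0  t=0,i=7
  ..#.. -> #   bit 4 = 1  t=0,i=0
  ...## -> #   bit 3 = 1  t=1,i=15
  ...#. -> #   bit 2 = 1  t=0,i=6
  ....# -> #   bit 1 = 1  t=0,i=5
  ..... -> #   bit 0 = 1  t=0,i=3
  bits 11010100010101010010001010011111 = 3562349215

3562349215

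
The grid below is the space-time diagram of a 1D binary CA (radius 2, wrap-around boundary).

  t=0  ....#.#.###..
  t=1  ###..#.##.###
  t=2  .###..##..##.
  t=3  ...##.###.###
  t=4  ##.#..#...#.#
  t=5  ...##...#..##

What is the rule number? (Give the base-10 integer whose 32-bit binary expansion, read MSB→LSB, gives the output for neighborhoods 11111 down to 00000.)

1406377539

  nb #####: next=.  (t=1,i=0, bit31=0)
  nb ####.: next=#  (t=1,i=1, bit30=1)
  nb ###.#: next=.  (t=3,i=8, bit29=0)
  nb ###..: next=#  (t=0,i=10, bit28=1)
  nb ##.##: next=.  (t=1,i=9, bit27=0)
  nb ##.#.: next=.  (t=4,i=2, bit26=0)
  nb ##..#: next=#  (t=1,i=3, bit25=1)
  nb ##...: next=#  (t=0,i=11, bit24=1)
  nb #.###: next=#  (t=0,i=8, bit23=1)
  nb #.##.: next=#  (t=1,i=7, bit22=1)
  nb #.#.#: next=.  (t=0,i=6, bit21=0)
  nb #.#..: next=#  (t=4,i=3, bit20=1)
  nb #..##: next=.  (t=2,i=0, bit19=0)
  nb #..#.: next=.  (t=1,i=4, bit18=0)
  nb #...#: next=#  (t=3,i=1, bit17=1)
  nb #....: next=#  (t=0,i=12, bit16=1)
  nb .####: next=#  (t=1,i=11, bit15=1)
  nb .###.: next=.  (t=0,i=9, bit14=0)
  nb .##.#: next=.  (t=1,i=8, bit13=0)
  nb .##..: next=#  (t=2,i=7, bit12=1)
  nb .#.##: next=#  (t=0,i=7, bit11=1)
  nb .#.#.: next=#  (t=0,i=5, bit10=1)
  nb .#..#: next=#  (t=4,i=4, bit9=1)
  nb .#...: next=.  (t=4,i=7, bit8=0)
  nb ..###: next=.  (t=2,i=1, bit7=0)
  nb ..##.: next=#  (t=2,i=6, bit6=1)
  nb ..#.#: next=.  (t=0,i=4, bit5=0)
  nb ..#..: next=.  (t=4,i=6, bit4=0)
  nb ...##: next=.  (t=3,i=2, bit3=0)
  nb ...#.: next=.  (t=0,i=3, bit2=0)
  nb ....#: next=#  (t=0,i=2, bit1=1)
  nb .....: next=#  (t=0,i=0, bit0=1)
  bits 01010011110100111001111001000011 = 1406377539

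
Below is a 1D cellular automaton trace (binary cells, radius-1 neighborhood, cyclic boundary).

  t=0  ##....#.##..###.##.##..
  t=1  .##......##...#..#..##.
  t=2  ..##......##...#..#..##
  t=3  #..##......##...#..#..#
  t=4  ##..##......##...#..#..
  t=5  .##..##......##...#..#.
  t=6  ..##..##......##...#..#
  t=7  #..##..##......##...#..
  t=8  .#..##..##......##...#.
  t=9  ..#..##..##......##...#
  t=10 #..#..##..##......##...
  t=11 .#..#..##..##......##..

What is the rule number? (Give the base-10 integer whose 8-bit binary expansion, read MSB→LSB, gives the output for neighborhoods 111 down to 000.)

80

  ###|.  b7=0 t=0,i=13
  ##.|#  b6=1 t=0,i=1
  #.#|.  b5=0 t=0,i=7
  #..|#  b4=1 t=0,i=2
  .##|.  b3=0 t=0,i=0
  .#.|.  b2=0 t=0,i=6
  ..#|.  b1=0 t=0,i=5
  ...|.  b0=0 t=0,i=3
  bits 01010000 = 80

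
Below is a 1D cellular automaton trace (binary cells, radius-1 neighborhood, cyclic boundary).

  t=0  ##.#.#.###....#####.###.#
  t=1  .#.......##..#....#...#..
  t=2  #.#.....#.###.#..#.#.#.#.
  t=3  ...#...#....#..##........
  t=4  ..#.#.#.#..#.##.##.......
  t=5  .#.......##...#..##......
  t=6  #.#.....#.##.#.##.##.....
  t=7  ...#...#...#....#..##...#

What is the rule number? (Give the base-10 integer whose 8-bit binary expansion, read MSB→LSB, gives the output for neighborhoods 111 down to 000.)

  nb ###: next=.  (t=0,i=0, bit7=0)
  nb ##.: next=#  (t=0,i=1, bit6=1)
  nb #.#: next=.  (t=0,i=2, bit5=0)
  nb #..: next=#  (t=0,i=10, bit4=1)
  nb .##: next=.  (t=0,i=7, bit3=0)
  nb .#.: next=.  (t=0,i=3, bit2=0)
  nb ..#: next=#  (t=0,i=13, bit1=1)
  nb ...: next=.  (t=0,i=11, bit0=0)
  bits 01010010 = 82

82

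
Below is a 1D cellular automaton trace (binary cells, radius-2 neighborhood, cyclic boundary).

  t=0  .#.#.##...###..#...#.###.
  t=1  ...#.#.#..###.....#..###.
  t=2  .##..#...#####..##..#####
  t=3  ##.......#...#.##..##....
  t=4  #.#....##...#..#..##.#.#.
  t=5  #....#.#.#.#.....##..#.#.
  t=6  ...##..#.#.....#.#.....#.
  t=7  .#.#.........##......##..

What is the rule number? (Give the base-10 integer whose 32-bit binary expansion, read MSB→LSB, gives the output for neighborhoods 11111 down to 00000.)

434651334

  [31] ##### => .  t=2,i=11
  [30] ####. => .  t=2,i=12
  [29] ###.# => .  t=2,i=24
  [28] ###.. => #  t=0,i=12
  [27] ##.## => #  t=2,i=0
  [26] ##.#. => .  t=4,i=20
  [25] ##..# => .  t=0,i=13
  [24] ##... => #  t=0,i=7
  [23] #.### => #  t=0,i=21
  [22] #.##. => #  t=0,i=5
  [21] #.#.# => #  t=0,i=3
  [20] #.#.. => .  t=1,i=7
  [19] #..## => #  t=1,i=9
  [18] #..#. => .  t=0,i=0
  [17] #...# => .  t=0,i=8
  [16] #.... => .  t=1,i=0
  [15] .#### => .  t=2,i=10
  [14] .###. => #  t=0,i=11
  [13] .##.# => .  t=4,i=19
  [12] .##.. => .  t=0,i=6
  [11] .#.## => .  t=0,i=4
  [10] .#.#. => .  t=0,i=2
  [9] .#..# => .  t=1,i=8
  [8] .#... => .  t=0,i=16
  [7] ..### => #  t=0,i=10
  [6] ..##. => #  t=2,i=16
  [5] ..#.# => .  t=0,i=1
  [4] ..#.. => .  t=0,i=15
  [3] ...## => .  t=0,i=9
  [2] ...#. => #  t=0,i=18
  [1] ....# => #  t=1,i=1
  [0] ..... => .  t=1,i=15
  bits 00011001111010000100000011000110 = 434651334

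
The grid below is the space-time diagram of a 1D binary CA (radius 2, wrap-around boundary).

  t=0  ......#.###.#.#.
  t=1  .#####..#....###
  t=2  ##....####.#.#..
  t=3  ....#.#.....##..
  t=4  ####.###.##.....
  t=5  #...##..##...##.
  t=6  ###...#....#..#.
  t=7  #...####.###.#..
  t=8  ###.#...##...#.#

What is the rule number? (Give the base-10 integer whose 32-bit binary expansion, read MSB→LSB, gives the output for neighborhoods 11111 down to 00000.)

181806487

  [31] ##### => .  t=1,i=3
  [30] ####. => .  t=1,i=4
  [29] ###.# => .  t=0,i=10
  [28] ###.. => .  t=1,i=5
  [27] ##.## => #  t=1,i=0
  [26] ##.#. => .  t=0,i=11
  [25] ##..# => #  t=1,i=6
  [24] ##... => .  t=2,i=2
  [23] #.### => #  t=0,i=8
  [22] #.##. => #  t=4,i=9
  [21] #.#.# => .  t=0,i=12
  [20] #.#.. => #  t=0,i=14
  [19] #..## => .  t=2,i=15
  [18] #..#. => #  t=1,i=7
  [17] #...# => #  t=5,i=2
  [16] #.... => .  t=0,i=0
  [15] .#### => .  t=1,i=2
  [14] .###. => .  t=0,i=9
  [13] .##.# => #  t=5,i=14
  [12] .##.. => .  t=2,i=1
  [11] .#.## => .  t=0,i=7
  [10] .#.#. => #  t=0,i=13
  [9] .#..# => .  t=2,i=14
  [8] .#... => #  t=0,i=15
  [7] ..### => #  t=1,i=13
  [6] ..##. => .  t=2,i=0
  [5] ..#.# => .  t=0,i=6
  [4] ..#.. => #  t=1,i=8
  [3] ...## => .  t=1,i=12
  [2] ...#. => #  t=0,i=5
  [1] ....# => #  t=0,i=4
  [0] ..... => #  t=0,i=1
  bits 00001010110101100010010110010111 = 181806487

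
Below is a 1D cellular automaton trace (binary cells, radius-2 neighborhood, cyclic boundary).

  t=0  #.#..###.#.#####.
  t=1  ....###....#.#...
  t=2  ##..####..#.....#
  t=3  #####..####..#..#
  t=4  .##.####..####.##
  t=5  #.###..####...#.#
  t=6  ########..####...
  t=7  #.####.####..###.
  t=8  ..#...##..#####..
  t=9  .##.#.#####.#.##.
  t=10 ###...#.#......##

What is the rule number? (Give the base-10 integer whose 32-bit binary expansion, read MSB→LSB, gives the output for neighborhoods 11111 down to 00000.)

2609803477

  #####|#  b31=1 t=0,i=13
  ####.|.  b30=0 t=0,i=14
  ###.#|.  b29=0 t=0,i=7
  ###..|#  b28=1 t=1,i=6
  ##.##|#  b27=1 t=4,i=0
  ##.#.|.  b26=0 t=0,i=8
  ##..#|#  b25=1 t=2,i=2
  ##...|#  b24=1 t=1,i=7
  #.###|#  b23=1 t=0,i=11
  #.##.|.  b22=0 t=4,i=1
  #.#.#|.  b21=0 t=0,i=0
  #.#..|.  b20=0 t=0,i=2
  #..##|#  b19=1 t=0,i=4
  #..#.|#  b18=1 t=2,i=9
  #...#|#  b17=1 t=5,i=12
  #....|.  b16=0 t=1,i=8
  .####|.  b15=0 t=0,i=12
  .###.|#  b14=1 t=0,i=6
  .##.#|#  b13=1 t=4,i=2
  .##..|#  b12=1 t=8,i=7
  .#.##|.  b11=0 t=0,i=10
  .#.#.|.  b10=0 t=0,i=1
  .#..#|.  b9=0 t=0,i=3
  .#...|.  b8=0 t=1,i=14
  ..###|#  b7=1 t=0,i=5
  ..##.|#  b6=1 t=8,i=6
  ..#.#|.  b5=0 t=1,i=11
  ..#..|#  b4=1 t=2,i=10
  ...##|.  b3=0 t=1,i=3
  ...#.|#  b2=1 t=1,i=10
  ....#|.  b1=0 t=1,i=2
  .....|#  b0=1 t=1,i=0
  bits 10011011100011100111000011010101 = 2609803477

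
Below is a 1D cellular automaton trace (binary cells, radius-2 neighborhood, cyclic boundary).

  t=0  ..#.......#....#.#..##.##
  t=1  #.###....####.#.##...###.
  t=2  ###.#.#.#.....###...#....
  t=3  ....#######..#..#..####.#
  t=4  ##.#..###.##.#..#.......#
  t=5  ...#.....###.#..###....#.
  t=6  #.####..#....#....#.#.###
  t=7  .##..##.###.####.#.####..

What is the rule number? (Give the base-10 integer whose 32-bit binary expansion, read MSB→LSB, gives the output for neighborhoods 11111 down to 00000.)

  [31] ##### => #  t=3,i=6
  [30] ####. => .  t=1,i=11
  [29] ###.# => .  t=1,i=12
  [28] ###.. => #  t=1,i=4
  [27] ##.## => #  t=0,i=22
  [26] ##.#. => .  t=1,i=13
  [25] ##..# => #  t=0,i=0
  [24] ##... => .  t=1,i=5
  [23] #.### => #  t=1,i=2
  [22] #.##. => #  t=0,i=23
  [21] #.#.# => #  t=1,i=0
  [20] #.#.. => #  t=0,i=17
  [19] #..## => .  t=0,i=19
  [18] #..#. => .  t=0,i=1
  [17] #...# => .  t=1,i=19
  [16] #.... => #  t=0,i=4
  [15] .#### => .  t=1,i=10
  [14] .###. => .  t=1,i=3
  [13] .##.# => #  t=0,i=21
  [12] .##.. => .  t=0,i=24
  [11] .#.## => #  t=1,i=1
  [10] .#.#. => #  t=0,i=16
  [9] .#..# => .  t=0,i=18
  [8] .#... => #  t=0,i=3
  [7] ..### => .  t=1,i=9
  [6] ..##. => .  t=0,i=20
  [5] ..#.# => .  t=0,i=15
  [4] ..#.. => #  t=0,i=2
  [3] ...## => #  t=1,i=8
  [2] ...#. => #  t=0,i=9
  [1] ....# => .  t=0,i=8
  [0] ..... => .  t=0,i=5
  bits 10011010111100010010110100011100 = 2599496988

2599496988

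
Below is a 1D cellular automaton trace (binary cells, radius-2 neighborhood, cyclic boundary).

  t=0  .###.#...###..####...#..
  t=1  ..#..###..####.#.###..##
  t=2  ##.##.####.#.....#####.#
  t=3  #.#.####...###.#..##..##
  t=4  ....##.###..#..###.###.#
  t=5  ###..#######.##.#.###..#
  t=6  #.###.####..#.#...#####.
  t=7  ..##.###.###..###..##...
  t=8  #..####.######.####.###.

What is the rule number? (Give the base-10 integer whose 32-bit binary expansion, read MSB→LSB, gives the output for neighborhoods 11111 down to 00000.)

2610950914

  [31] ##### => #  t=2,i=19
  [30] ####. => .  t=0,i=16
  [29] ###.# => .  t=0,i=3
  [28] ###.. => #  t=0,i=11
  [27] ##.## => #  t=2,i=2
  [26] ##.#. => .  t=0,i=4
  [25] ##..# => #  t=0,i=12
  [24] ##... => #  t=0,i=18
  [23] #.### => #  t=1,i=17
  [22] #.##. => .  t=2,i=3
  [21] #.#.# => .  t=1,i=15
  [20] #.#.. => #  t=0,i=5
  [19] #..## => #  t=0,i=13
  [18] #..#. => #  t=1,i=1
  [17] #...# => #  t=0,i=7
  [16] #.... => #  t=2,i=13
  [15] .#### => #  t=0,i=15
  [14] .###. => #  t=0,i=2
  [13] .##.# => #  t=2,i=4
  [12] .##.. => #  t=1,i=23
  [11] .#.## => .  t=1,i=16
  [10] .#.#. => .  t=6,i=13
  [9] .#..# => #  t=1,i=3
  [8] .#... => #  t=0,i=6
  [7] ..### => .  t=0,i=1
  [6] ..##. => .  t=1,i=22
  [5] ..#.# => .  t=6,i=12
  [4] ..#.. => .  t=0,i=21
  [3] ...## => .  t=0,i=0
  [2] ...#. => .  t=0,i=20
  [1] ....# => #  t=2,i=15
  [0] ..... => .  t=2,i=14
  bits 10011011100111111111001100000010 = 2610950914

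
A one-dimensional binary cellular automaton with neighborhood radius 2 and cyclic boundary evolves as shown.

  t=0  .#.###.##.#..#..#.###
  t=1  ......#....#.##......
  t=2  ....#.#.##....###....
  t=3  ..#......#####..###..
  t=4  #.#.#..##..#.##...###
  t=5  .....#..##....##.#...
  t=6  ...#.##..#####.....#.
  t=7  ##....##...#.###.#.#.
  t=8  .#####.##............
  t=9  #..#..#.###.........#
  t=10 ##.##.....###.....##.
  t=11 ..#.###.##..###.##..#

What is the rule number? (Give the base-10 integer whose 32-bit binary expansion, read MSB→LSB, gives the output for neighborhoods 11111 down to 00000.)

2600538650

  nb #####: next=#  (t=3,i=11, bit31=1)
  nb ####.: next=.  (t=3,i=12, bit30=0)
  nb ###.#: next=.  (t=0,i=5, bit29=0)
  nb ###..: next=#  (t=2,i=16, bit28=1)
  nb ##.##: next=#  (t=0,i=6, bit27=1)
  nb ##.#.: next=.  (t=0,i=0, bit26=0)
  nb ##..#: next=#  (t=3,i=14, bit25=1)
  nb ##...: next=#  (t=1,i=15, bit24=1)
  nb #.###: next=.  (t=0,i=3, bit23=0)
  nb #.##.: next=.  (t=0,i=7, bit22=0)
  nb #.#.#: next=.  (t=0,i=1, bit21=0)
  nb #.#..: next=.  (t=0,i=10, bit20=0)
  nb #..##: next=.  (t=3,i=15, bit19=0)
  nb #..#.: next=.  (t=0,i=12, bit18=0)
  nb #...#: next=.  (t=4,i=16, bit17=0)
  nb #....: next=#  (t=1,i=8, bit16=1)
  nb .####: next=.  (t=3,i=10, bit15=0)
  nb .###.: next=.  (t=0,i=4, bit14=0)
  nb .##.#: next=.  (t=0,i=8, bit13=0)
  nb .##..: next=#  (t=1,i=14, bit12=1)
  nb .#.##: next=.  (t=0,i=2, bit11=0)
  nb .#.#.: next=.  (t=2,i=5, bit10=0)
  nb .#..#: next=#  (t=0,i=11, bit9=1)
  nb .#...: next=.  (t=1,i=7, bit8=0)
  nb ..###: next=.  (t=2,i=14, bit7=0)
  nb ..##.: next=.  (t=4,i=7, bit6=0)
  nb ..#.#: next=.  (t=0,i=16, bit5=0)
  nb ..#..: next=#  (t=0,i=13, bit4=1)
  nb ...##: next=#  (t=2,i=13, bit3=1)
  nb ...#.: next=.  (t=1,i=5, bit2=0)
  nb ....#: next=#  (t=1,i=4, bit1=1)
  nb .....: next=.  (t=1,i=0, bit0=0)
  bits 10011011000000010001001000011010 = 2600538650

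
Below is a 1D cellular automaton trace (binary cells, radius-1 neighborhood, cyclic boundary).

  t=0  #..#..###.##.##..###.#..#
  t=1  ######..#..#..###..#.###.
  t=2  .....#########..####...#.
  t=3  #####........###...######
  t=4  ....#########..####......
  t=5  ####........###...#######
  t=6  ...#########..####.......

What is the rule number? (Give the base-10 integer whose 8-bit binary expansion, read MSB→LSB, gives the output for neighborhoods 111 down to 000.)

87

  ### -> .   bit 7 = 0  t=0,i=7
  ##. -> #   bit 6 = 1  t=0,i=0
  #.# -> .   bit 5 = 0  t=0,i=9
  #.. -> #   bit 4 = 1  t=0,i=1
  .## -> .   bit 3 = 0  t=0,i=6
  .#. -> #   bit 2 = 1  t=0,i=3
  ..# -> #   bit 1 = 1  t=0,i=2
  ... -> #   bit 0 = 1  t=2,i=0
  bits 01010111 = 87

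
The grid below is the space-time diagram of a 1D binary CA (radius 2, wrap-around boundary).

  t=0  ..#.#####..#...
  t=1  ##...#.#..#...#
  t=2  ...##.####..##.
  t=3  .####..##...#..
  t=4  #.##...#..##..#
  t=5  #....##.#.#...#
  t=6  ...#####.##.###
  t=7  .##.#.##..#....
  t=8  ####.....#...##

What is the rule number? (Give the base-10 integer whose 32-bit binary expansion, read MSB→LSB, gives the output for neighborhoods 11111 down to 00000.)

1679205967

  nb #####: next=.  (t=0,i=6, bit31=0)
  nb ####.: next=#  (t=0,i=7, bit30=1)
  nb ###.#: next=#  (t=6,i=7, bit29=1)
  nb ###..: next=.  (t=0,i=8, bit28=0)
  nb ##.##: next=.  (t=2,i=5, bit27=0)
  nb ##.#.: next=#  (t=5,i=7, bit26=1)
  nb ##..#: next=.  (t=0,i=9, bit25=0)
  nb ##...: next=.  (t=1,i=2, bit24=0)
  nb #.###: next=.  (t=0,i=4, bit23=0)
  nb #.##.: next=.  (t=4,i=2, bit22=0)
  nb #.#.#: next=.  (t=5,i=8, bit21=0)
  nb #.#..: next=#  (t=1,i=7, bit20=1)
  nb #..##: next=.  (t=2,i=11, bit19=0)
  nb #..#.: next=#  (t=0,i=10, bit18=1)
  nb #...#: next=#  (t=1,i=3, bit17=1)
  nb #....: next=.  (t=0,i=13, bit16=0)
  nb .####: next=#  (t=0,i=5, bit15=1)
  nb .###.: next=.  (t=1,i=0, bit14=0)
  nb .##.#: next=#  (t=2,i=4, bit13=1)
  nb .##..: next=.  (t=2,i=13, bit12=0)
  nb .#.##: next=.  (t=0,i=3, bit11=0)
  nb .#.#.: next=#  (t=1,i=6, bit10=1)
  nb .#..#: next=#  (t=1,i=8, bit9=1)
  nb .#...: next=.  (t=0,i=12, bit8=0)
  nb ..###: next=.  (t=1,i=14, bit7=0)
  nb ..##.: next=#  (t=2,i=3, bit6=1)
  nb ..#.#: next=.  (t=0,i=2, bit5=0)
  nb ..#..: next=.  (t=0,i=11, bit4=0)
  nb ...##: next=#  (t=1,i=13, bit3=1)
  nb ...#.: next=#  (t=0,i=1, bit2=1)
  nb ....#: next=#  (t=0,i=0, bit1=1)
  nb .....: next=#  (t=0,i=14, bit0=1)
  bits 01100100000101101010011001001111 = 1679205967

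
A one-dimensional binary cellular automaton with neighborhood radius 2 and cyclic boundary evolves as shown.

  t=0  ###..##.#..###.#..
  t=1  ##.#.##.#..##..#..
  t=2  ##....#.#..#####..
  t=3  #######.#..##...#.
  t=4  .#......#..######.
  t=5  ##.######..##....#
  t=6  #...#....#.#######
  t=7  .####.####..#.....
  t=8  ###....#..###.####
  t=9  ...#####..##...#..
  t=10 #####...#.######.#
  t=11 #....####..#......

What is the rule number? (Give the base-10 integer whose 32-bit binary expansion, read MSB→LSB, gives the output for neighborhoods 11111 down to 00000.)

  ##### -> .   bit 31 = 0  t=2,i=13
  ####. -> .   bit 30 = 0  t=2,i=14
  ###.# -> .   bit 29 = 0  t=0,i=13
  ###.. -> .   bit 28 = 0  t=0,i=2
  ##.## -> .   bit 27 = 0  t=5,i=2
  ##.#. -> .   bit 26 = 0  t=0,i=7
  ##..# -> #   bit 25 = 1  t=0,i=3
  ##... -> #   bit 24 = 1  t=2,i=2
  #.### -> .   bit 23 = 0  t=3,i=0
  #.##. -> .   bit 22 = 0  t=1,i=5
  #.#.# -> .   bit 21 = 0  t=1,i=3
  #.#.. -> #   bit 20 = 1  t=0,i=8
  #..## -> .   bit 19 = 0  t=0,i=4
  #..#. -> #   bit 18 = 1  t=1,i=14
  #...# -> #   bit 17 = 1  t=3,i=14
  #.... -> #   bit 16 = 1  t=2,i=3
  .#### -> #   bit 15 = 1  t=2,i=12
  .###. -> #   bit 14 = 1  t=0,i=1
  .##.# -> #   bit 13 = 1  t=0,i=6
  .##.. -> #   bit 12 = 1  t=1,i=12
  .#.## -> .   bit 11 = 0  t=1,i=4
  .#.#. -> .   bit 10 = 0  t=2,i=7
  .#..# -> .   bit 9 = 0  t=0,i=9
  .#... -> .   bit 8 = 0  t=4,i=2
  ..### -> #   bit 7 = 1  t=0,i=0
  ..##. -> #   bit 6 = 1  t=0,i=5
  ..#.# -> #   bit 5 = 1  t=2,i=6
  ..#.. -> #   bit 4 = 1  t=1,i=15
  ...## -> #   bit 3 = 1  t=5,i=16
  ...#. -> #   bit 2 = 1  t=2,i=5
  ....# -> #   bit 1 = 1  t=2,i=4
  ..... -> #   bit 0 = 1  t=4,i=4
  bits 00000011000101111111000011111111 = 51900671

51900671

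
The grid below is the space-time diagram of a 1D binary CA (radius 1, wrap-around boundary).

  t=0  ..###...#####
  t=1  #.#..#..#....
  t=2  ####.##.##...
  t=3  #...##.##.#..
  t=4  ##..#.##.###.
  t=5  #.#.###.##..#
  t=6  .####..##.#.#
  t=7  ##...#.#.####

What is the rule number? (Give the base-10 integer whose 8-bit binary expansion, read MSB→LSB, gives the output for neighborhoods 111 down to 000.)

60

  ###|.  b7=0 t=0,i=3
  ##.|.  b6=0 t=0,i=4
  #.#|#  b5=1 t=1,i=1
  #..|#  b4=1 t=0,i=0
  .##|#  b3=1 t=0,i=2
  .#.|#  b2=1 t=1,i=0
  ..#|.  b1=0 t=0,i=1
  ...|.  b0=0 t=0,i=6
  bits 00111100 = 60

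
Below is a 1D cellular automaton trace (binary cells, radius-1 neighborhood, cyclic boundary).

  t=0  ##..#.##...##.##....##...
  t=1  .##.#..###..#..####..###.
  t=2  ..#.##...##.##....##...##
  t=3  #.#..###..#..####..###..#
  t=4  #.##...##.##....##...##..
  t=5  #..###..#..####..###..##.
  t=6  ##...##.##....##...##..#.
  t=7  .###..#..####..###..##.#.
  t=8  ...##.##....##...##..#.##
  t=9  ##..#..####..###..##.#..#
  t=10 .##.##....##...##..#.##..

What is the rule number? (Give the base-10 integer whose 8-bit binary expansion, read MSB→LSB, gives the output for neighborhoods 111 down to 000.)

85

  nb ###: next=.  (t=1,i=8, bit7=0)
  nb ##.: next=#  (t=0,i=1, bit6=1)
  nb #.#: next=.  (t=0,i=5, bit5=0)
  nb #..: next=#  (t=0,i=2, bit4=1)
  nb .##: next=.  (t=0,i=0, bit3=0)
  nb .#.: next=#  (t=0,i=4, bit2=1)
  nb ..#: next=.  (t=0,i=3, bit1=0)
  nb ...: next=#  (t=0,i=9, bit0=1)
  bits 01010101 = 85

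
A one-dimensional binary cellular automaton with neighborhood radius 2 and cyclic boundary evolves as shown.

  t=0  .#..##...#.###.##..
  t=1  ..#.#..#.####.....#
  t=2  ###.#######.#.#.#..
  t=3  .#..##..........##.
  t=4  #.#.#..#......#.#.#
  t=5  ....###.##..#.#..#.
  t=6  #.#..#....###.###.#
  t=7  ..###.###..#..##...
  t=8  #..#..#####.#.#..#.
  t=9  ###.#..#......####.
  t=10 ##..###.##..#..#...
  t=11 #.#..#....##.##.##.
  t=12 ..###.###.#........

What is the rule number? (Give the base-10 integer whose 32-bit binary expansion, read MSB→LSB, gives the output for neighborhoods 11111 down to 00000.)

  #####|.  b31=0 t=2,i=6
  ####.|.  b30=0 t=1,i=11
  ###.#|.  b29=0 t=0,i=13
  ###..|#  b28=1 t=1,i=12
  ##.##|.  b27=0 t=0,i=14
  ##.#.|.  b26=0 t=2,i=11
  ##..#|#  b25=1 t=3,i=18
  ##...|.  b24=0 t=0,i=6
  #.###|#  b23=1 t=0,i=11
  #.##.|.  b22=0 t=0,i=15
  #.#.#|.  b21=0 t=2,i=12
  #.#..|#  b20=1 t=1,i=4
  #..##|.  b19=0 t=0,i=3
  #..#.|#  b18=1 t=1,i=1
  #...#|#  b17=1 t=0,i=7
  #....|#  b16=1 t=1,i=14
  .####|#  b15=1 t=1,i=10
  .###.|#  b14=1 t=0,i=12
  .##.#|.  b13=0 t=4,i=0
  .##..|.  b12=0 t=0,i=5
  .#.##|#  b11=1 t=0,i=10
  .#.#.|.  b10=0 t=1,i=3
  .#..#|#  b9=1 t=0,i=2
  .#...|#  b8=1 t=4,i=8
  ..###|.  b7=0 t=2,i=0
  ..##.|#  b6=1 t=0,i=4
  ..#.#|#  b5=1 t=0,i=9
  ..#..|.  b4=0 t=0,i=1
  ...##|.  b3=0 t=3,i=15
  ...#.|.  b2=0 t=0,i=0
  ....#|#  b1=1 t=1,i=16
  .....|.  b0=0 t=1,i=15
  bits 00010010100101111100101101100010 = 311937890

311937890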